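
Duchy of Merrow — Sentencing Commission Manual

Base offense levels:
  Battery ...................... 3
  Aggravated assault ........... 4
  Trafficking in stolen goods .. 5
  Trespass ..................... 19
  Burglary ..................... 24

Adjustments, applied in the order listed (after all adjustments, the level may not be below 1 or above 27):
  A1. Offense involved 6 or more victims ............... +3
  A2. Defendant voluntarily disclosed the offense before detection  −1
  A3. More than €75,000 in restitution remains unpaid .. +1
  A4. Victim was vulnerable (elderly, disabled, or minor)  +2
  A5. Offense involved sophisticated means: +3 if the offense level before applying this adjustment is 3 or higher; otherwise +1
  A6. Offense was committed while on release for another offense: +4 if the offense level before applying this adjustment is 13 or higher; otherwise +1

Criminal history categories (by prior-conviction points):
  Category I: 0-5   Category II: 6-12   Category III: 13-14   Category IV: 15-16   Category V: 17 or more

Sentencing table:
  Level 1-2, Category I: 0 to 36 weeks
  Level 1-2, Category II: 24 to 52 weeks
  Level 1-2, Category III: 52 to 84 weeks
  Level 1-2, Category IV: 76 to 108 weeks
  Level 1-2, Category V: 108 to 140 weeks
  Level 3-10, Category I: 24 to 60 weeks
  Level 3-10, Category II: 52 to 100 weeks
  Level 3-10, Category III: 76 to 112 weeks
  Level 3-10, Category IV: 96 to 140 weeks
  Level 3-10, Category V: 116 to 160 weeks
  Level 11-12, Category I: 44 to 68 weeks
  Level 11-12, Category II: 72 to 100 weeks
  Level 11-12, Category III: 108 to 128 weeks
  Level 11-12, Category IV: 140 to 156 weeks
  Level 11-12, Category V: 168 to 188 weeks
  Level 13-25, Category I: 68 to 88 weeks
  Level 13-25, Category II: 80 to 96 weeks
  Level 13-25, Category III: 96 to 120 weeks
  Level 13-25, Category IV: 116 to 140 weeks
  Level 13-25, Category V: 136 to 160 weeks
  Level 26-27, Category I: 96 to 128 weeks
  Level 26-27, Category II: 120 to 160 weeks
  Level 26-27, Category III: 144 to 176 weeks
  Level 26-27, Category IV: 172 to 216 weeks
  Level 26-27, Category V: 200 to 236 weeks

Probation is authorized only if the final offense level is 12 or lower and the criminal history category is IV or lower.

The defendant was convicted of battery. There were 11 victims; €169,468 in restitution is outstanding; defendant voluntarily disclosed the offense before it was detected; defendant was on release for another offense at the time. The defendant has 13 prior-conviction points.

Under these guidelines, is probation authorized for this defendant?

Base offense level for battery: 3.
A1 applies: 3 + 3 = 6.
A2 applies: 6 − 1 = 5.
A3 applies: 5 + 1 = 6.
A4 does not apply.
A6 applies (level before this adjustment is 6 < 13, so +1): 6 + 1 = 7.
Final offense level: 7.
Criminal history: 13 prior points → Category III (13-14).
Level 7 falls in the 3-10 band.
Grid: Level 3-10 × Category III = 76-112 weeks.
Probation check: level 7 ≤ 12 and category III ≤ IV → eligible.

Yes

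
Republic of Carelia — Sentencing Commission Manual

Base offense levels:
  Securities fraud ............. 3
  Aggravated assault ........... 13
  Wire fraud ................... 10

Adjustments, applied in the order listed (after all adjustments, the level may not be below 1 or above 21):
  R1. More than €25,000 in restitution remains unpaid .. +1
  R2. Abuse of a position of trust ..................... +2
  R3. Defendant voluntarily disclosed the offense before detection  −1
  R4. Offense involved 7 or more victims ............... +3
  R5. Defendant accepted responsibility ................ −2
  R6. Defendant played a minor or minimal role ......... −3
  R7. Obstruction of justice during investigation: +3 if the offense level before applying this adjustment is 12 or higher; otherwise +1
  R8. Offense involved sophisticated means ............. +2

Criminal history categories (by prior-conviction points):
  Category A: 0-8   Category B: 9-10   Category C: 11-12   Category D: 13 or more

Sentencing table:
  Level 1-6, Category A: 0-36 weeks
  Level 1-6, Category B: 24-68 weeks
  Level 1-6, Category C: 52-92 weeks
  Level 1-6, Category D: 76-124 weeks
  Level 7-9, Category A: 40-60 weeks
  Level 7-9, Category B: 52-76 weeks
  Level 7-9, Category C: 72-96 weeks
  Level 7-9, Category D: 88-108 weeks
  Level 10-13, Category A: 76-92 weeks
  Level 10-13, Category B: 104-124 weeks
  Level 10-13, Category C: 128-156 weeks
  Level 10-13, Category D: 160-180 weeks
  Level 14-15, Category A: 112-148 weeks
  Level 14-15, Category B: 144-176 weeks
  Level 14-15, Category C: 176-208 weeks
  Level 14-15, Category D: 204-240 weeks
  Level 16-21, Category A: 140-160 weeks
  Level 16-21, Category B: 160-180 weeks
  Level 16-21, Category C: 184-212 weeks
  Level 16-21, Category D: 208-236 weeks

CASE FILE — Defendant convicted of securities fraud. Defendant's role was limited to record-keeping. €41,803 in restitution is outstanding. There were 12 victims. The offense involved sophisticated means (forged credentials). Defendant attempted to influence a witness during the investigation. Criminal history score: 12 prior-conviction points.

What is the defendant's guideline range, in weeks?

Base offense level for securities fraud: 3.
R1 applies: 3 + 1 = 4.
R3 does not apply.
R4 applies: 4 + 3 = 7.
R6 applies: 7 − 3 = 4.
R7 applies (level before this adjustment is 4 < 12, so +1): 4 + 1 = 5.
R8 applies: 5 + 2 = 7.
Final offense level: 7.
Criminal history: 12 prior points → Category C (11-12).
Level 7 falls in the 7-9 band.
Grid: Level 7-9 × Category C = 72-96 weeks.

72-96 weeks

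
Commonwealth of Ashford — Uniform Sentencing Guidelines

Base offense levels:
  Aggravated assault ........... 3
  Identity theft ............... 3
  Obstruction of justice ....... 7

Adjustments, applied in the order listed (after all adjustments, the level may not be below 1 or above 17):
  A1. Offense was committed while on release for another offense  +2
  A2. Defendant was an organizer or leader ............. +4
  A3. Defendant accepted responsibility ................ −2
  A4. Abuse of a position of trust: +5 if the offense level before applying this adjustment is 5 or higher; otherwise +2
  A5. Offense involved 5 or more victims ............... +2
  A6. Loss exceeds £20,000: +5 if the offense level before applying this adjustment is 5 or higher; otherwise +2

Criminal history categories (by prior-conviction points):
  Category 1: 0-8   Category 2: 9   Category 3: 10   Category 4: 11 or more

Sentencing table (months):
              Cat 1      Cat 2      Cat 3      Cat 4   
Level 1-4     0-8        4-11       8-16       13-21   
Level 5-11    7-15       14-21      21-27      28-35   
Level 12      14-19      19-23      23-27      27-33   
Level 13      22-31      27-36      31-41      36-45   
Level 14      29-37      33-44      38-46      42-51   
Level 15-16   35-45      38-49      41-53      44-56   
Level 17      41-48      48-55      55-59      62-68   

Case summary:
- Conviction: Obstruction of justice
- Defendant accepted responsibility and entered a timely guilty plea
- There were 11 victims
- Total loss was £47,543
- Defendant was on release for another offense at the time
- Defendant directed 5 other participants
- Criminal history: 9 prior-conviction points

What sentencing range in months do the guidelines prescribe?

48-55 months

Base offense level for obstruction of justice: 7.
A1 applies: 7 + 2 = 9.
A2 applies: 9 + 4 = 13.
A3 applies: 13 − 2 = 11.
A5 applies: 11 + 2 = 13.
A6 applies (level before this adjustment is 13 ≥ 5, so +5): 13 + 5 = 18.
Level 18 exceeds the maximum of 17; capped at 17.
Final offense level: 17.
Criminal history: 9 prior points → Category 2 (9).
Level 17 falls in the 17 band.
Grid: Level 17 × Category 2 = 48-55 months.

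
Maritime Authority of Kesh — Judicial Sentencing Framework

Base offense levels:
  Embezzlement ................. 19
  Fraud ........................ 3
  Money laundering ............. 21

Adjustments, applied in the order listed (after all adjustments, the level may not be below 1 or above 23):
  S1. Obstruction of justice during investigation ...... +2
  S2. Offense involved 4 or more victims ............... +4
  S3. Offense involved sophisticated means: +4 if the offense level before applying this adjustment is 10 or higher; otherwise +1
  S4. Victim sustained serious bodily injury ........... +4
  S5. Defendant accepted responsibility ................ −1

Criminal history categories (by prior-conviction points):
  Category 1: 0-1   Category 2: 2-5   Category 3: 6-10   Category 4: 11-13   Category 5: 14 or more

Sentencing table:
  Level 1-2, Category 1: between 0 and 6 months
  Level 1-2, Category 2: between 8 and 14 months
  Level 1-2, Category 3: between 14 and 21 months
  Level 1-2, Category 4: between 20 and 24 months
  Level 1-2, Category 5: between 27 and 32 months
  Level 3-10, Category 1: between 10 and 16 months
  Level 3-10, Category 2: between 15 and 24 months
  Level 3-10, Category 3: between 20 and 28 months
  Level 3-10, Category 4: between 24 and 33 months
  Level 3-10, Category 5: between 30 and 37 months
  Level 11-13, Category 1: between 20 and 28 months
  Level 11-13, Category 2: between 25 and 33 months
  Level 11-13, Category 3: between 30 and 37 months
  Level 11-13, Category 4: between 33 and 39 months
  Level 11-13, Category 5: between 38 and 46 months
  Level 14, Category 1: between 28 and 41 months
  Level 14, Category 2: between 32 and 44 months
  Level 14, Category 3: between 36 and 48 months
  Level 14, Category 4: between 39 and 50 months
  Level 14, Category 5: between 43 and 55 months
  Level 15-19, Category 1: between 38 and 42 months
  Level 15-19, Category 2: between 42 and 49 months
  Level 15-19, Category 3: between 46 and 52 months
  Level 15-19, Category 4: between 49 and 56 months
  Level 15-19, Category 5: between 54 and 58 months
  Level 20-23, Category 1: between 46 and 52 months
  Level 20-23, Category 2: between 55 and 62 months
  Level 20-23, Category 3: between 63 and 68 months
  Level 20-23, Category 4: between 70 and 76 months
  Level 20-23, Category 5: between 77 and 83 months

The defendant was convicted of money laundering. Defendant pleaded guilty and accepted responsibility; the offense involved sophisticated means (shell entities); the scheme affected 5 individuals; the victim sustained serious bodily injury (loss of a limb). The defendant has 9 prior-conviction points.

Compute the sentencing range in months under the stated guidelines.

63-68 months

Base offense level for money laundering: 21.
S1 does not apply.
S2 applies: 21 + 4 = 25.
S3 applies (level before this adjustment is 25 ≥ 10, so +4): 25 + 4 = 29.
S4 applies: 29 + 4 = 33.
S5 applies: 33 − 1 = 32.
Level 32 exceeds the maximum of 23; capped at 23.
Final offense level: 23.
Criminal history: 9 prior points → Category 3 (6-10).
Level 23 falls in the 20-23 band.
Grid: Level 20-23 × Category 3 = 63-68 months.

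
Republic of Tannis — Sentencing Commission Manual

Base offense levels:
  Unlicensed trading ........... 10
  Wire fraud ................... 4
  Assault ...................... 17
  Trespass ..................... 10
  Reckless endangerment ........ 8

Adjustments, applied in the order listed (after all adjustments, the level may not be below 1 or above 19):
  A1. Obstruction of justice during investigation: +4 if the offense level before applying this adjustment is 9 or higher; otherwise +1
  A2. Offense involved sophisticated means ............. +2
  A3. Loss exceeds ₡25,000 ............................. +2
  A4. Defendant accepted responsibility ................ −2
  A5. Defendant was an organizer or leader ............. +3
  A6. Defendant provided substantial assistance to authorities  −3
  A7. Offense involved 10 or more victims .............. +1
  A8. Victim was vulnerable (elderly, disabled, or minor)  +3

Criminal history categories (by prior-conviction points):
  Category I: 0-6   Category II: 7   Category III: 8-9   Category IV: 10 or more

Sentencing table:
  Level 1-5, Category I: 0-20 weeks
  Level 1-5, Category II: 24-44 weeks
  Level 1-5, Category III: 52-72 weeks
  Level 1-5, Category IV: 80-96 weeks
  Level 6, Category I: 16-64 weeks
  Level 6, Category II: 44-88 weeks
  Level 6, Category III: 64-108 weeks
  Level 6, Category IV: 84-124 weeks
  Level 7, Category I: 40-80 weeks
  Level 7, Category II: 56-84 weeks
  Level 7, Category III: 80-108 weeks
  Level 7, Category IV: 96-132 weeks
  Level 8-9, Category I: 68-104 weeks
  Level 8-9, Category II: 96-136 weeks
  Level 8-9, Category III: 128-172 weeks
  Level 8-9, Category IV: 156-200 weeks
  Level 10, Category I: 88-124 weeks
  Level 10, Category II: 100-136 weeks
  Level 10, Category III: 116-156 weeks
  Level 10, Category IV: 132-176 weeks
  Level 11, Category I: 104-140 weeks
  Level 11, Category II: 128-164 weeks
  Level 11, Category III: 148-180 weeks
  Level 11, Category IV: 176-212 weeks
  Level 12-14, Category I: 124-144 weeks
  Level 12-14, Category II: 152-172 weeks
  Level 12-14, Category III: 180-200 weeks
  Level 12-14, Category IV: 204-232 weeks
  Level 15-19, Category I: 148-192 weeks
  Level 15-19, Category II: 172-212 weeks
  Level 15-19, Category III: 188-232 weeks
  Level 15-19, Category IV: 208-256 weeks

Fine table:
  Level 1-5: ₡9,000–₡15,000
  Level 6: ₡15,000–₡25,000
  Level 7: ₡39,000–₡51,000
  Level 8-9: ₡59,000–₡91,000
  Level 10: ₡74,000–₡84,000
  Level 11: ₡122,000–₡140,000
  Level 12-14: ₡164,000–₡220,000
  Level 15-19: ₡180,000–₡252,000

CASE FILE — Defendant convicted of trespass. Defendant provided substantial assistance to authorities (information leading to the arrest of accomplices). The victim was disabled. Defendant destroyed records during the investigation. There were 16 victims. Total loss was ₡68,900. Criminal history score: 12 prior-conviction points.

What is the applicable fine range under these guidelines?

₡180,000–₡252,000

Base offense level for trespass: 10.
A1 applies (level before this adjustment is 10 ≥ 9, so +4): 10 + 4 = 14.
A2 does not apply.
A3 applies: 14 + 2 = 16.
A5 does not apply.
A6 applies: 16 − 3 = 13.
A7 applies: 13 + 1 = 14.
A8 applies: 14 + 3 = 17.
Final offense level: 17.
Level 17 falls in the 15-19 band.
Fine table: Level 15-19 → ₡180,000–₡252,000.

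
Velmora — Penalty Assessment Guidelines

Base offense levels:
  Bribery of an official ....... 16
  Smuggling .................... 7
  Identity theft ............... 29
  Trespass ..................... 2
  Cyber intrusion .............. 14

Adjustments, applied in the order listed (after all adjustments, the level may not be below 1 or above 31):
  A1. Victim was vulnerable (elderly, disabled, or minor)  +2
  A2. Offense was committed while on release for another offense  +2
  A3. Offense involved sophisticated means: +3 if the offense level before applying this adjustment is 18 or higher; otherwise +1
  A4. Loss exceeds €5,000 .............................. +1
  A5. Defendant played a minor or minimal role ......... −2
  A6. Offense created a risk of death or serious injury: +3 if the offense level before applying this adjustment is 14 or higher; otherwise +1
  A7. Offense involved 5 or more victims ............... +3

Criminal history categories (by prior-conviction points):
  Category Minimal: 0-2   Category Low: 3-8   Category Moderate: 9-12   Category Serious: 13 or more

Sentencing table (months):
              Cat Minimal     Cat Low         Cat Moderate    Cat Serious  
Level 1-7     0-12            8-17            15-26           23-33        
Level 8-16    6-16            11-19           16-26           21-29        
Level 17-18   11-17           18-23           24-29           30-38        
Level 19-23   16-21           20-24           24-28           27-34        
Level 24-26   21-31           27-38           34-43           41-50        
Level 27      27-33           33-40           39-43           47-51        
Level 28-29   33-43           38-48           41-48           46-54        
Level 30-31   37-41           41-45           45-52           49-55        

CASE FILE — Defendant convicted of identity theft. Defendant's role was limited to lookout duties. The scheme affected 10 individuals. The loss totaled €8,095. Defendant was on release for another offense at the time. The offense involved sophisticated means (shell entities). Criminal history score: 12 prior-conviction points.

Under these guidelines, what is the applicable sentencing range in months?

Base offense level for identity theft: 29.
A1 does not apply.
A2 applies: 29 + 2 = 31.
A3 applies (level before this adjustment is 31 ≥ 18, so +3): 31 + 3 = 34.
A4 applies: 34 + 1 = 35.
A5 applies: 35 − 2 = 33.
A6 does not apply.
A7 applies: 33 + 3 = 36.
Level 36 exceeds the maximum of 31; capped at 31.
Final offense level: 31.
Criminal history: 12 prior points → Category Moderate (9-12).
Level 31 falls in the 30-31 band.
Grid: Level 30-31 × Category Moderate = 45-52 months.

45-52 months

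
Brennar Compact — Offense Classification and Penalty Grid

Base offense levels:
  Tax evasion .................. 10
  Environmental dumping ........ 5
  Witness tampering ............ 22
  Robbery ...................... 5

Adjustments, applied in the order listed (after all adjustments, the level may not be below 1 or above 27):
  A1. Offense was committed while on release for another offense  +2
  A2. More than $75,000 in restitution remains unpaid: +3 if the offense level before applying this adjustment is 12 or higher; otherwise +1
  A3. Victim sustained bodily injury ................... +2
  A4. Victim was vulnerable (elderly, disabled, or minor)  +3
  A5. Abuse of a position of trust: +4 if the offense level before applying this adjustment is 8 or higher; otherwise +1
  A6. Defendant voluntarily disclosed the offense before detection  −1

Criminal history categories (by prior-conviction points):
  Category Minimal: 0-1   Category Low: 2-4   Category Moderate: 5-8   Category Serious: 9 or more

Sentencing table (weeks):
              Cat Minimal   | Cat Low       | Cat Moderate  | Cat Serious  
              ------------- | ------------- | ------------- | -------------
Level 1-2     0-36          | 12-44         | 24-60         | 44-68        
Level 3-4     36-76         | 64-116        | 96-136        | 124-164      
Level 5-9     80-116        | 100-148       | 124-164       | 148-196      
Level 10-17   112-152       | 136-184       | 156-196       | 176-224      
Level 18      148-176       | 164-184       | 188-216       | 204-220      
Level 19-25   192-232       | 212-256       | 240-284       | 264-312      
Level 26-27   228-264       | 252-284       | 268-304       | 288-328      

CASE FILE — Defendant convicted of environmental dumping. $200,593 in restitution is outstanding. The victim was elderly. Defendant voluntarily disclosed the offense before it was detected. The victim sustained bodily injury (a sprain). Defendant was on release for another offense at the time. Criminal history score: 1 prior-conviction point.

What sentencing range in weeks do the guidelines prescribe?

Base offense level for environmental dumping: 5.
A1 applies: 5 + 2 = 7.
A2 applies (level before this adjustment is 7 < 12, so +1): 7 + 1 = 8.
A3 applies: 8 + 2 = 10.
A4 applies: 10 + 3 = 13.
A6 applies: 13 − 1 = 12.
Final offense level: 12.
Criminal history: 1 prior point → Category Minimal (0-1).
Level 12 falls in the 10-17 band.
Grid: Level 10-17 × Category Minimal = 112-152 weeks.

112-152 weeks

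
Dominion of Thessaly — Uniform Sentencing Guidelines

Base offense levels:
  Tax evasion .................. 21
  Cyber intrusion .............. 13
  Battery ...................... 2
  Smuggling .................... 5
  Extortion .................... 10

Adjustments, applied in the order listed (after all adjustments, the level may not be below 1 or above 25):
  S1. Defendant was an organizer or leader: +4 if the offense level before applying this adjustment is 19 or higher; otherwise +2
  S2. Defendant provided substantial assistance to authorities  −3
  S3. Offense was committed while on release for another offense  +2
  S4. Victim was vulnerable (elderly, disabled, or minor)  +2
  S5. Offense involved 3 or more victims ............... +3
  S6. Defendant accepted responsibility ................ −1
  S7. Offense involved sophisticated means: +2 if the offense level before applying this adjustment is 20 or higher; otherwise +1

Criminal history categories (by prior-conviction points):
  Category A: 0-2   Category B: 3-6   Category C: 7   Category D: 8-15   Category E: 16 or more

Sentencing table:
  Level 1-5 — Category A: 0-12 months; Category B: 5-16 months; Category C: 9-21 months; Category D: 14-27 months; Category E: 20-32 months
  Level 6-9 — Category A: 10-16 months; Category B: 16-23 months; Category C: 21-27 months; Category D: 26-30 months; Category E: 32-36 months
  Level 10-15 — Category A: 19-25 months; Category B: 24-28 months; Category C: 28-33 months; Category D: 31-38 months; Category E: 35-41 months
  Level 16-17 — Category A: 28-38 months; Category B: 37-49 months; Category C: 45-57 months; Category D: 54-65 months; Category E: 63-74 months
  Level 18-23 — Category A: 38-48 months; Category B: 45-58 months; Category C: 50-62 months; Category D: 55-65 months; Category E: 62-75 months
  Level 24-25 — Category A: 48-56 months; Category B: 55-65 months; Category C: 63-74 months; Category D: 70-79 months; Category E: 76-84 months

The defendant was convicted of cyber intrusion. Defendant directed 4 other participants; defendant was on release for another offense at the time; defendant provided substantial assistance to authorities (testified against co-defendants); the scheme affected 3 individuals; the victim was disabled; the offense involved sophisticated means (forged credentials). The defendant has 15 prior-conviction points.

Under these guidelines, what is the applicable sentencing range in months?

Base offense level for cyber intrusion: 13.
S1 applies (level before this adjustment is 13 < 19, so +2): 13 + 2 = 15.
S2 applies: 15 − 3 = 12.
S3 applies: 12 + 2 = 14.
S4 applies: 14 + 2 = 16.
S5 applies: 16 + 3 = 19.
S7 applies (level before this adjustment is 19 < 20, so +1): 19 + 1 = 20.
Final offense level: 20.
Criminal history: 15 prior points → Category D (8-15).
Level 20 falls in the 18-23 band.
Grid: Level 18-23 × Category D = 55-65 months.

55-65 months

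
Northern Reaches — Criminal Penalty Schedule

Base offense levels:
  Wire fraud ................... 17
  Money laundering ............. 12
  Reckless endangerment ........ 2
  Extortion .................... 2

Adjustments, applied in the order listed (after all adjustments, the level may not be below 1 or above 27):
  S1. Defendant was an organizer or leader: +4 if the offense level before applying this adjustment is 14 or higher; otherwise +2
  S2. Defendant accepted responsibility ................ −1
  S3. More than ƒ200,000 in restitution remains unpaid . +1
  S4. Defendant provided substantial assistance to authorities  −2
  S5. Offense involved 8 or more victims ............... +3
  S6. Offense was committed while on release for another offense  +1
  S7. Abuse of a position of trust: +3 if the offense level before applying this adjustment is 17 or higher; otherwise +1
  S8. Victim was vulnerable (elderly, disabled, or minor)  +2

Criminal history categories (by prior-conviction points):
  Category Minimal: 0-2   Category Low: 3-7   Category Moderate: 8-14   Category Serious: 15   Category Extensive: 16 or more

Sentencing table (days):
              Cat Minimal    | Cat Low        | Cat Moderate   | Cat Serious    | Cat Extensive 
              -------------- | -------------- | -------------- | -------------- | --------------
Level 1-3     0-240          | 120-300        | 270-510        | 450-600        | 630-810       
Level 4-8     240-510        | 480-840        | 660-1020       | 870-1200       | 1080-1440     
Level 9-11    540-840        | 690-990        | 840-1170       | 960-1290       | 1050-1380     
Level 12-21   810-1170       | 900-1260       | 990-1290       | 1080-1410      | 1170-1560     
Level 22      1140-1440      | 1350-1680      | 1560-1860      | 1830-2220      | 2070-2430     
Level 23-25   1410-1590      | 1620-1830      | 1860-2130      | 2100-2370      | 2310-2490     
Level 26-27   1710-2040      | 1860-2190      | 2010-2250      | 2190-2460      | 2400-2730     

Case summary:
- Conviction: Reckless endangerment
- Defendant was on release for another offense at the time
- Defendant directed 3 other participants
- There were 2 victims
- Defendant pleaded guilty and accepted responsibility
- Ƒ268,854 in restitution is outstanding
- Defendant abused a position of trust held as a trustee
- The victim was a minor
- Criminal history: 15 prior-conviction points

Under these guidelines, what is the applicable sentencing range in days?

870-1200 days

Base offense level for reckless endangerment: 2.
S1 applies (level before this adjustment is 2 < 14, so +2): 2 + 2 = 4.
S2 applies: 4 − 1 = 3.
S3 applies: 3 + 1 = 4.
S4 does not apply.
S6 applies: 4 + 1 = 5.
S7 applies (level before this adjustment is 5 < 17, so +1): 5 + 1 = 6.
S8 applies: 6 + 2 = 8.
Final offense level: 8.
Criminal history: 15 prior points → Category Serious (15).
Level 8 falls in the 4-8 band.
Grid: Level 4-8 × Category Serious = 870-1200 days.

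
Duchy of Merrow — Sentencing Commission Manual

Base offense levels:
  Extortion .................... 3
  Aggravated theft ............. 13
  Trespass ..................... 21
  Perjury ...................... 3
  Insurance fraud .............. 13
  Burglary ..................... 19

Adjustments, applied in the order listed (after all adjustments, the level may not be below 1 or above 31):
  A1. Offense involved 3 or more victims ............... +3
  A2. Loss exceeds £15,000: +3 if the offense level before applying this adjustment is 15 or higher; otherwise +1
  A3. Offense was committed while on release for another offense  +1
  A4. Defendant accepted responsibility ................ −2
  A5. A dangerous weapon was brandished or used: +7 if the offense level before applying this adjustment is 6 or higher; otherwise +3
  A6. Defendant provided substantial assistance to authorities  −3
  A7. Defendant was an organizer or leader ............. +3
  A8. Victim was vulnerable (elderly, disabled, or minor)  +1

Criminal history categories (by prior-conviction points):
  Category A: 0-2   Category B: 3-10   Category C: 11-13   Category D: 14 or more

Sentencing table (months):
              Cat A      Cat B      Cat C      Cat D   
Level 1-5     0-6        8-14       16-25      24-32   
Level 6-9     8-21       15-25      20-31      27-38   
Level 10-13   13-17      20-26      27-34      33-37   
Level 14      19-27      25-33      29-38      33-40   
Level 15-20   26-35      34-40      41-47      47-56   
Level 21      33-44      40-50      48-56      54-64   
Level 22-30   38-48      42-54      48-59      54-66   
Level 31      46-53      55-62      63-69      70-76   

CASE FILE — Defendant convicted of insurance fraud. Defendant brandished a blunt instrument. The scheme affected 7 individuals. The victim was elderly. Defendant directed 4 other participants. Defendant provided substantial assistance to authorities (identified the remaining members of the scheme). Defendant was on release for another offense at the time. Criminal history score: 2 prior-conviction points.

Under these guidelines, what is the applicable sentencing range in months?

38-48 months

Base offense level for insurance fraud: 13.
A1 applies: 13 + 3 = 16.
A2 does not apply.
A3 applies: 16 + 1 = 17.
A4 does not apply.
A5 applies (level before this adjustment is 17 ≥ 6, so +7): 17 + 7 = 24.
A6 applies: 24 − 3 = 21.
A7 applies: 21 + 3 = 24.
A8 applies: 24 + 1 = 25.
Final offense level: 25.
Criminal history: 2 prior points → Category A (0-2).
Level 25 falls in the 22-30 band.
Grid: Level 22-30 × Category A = 38-48 months.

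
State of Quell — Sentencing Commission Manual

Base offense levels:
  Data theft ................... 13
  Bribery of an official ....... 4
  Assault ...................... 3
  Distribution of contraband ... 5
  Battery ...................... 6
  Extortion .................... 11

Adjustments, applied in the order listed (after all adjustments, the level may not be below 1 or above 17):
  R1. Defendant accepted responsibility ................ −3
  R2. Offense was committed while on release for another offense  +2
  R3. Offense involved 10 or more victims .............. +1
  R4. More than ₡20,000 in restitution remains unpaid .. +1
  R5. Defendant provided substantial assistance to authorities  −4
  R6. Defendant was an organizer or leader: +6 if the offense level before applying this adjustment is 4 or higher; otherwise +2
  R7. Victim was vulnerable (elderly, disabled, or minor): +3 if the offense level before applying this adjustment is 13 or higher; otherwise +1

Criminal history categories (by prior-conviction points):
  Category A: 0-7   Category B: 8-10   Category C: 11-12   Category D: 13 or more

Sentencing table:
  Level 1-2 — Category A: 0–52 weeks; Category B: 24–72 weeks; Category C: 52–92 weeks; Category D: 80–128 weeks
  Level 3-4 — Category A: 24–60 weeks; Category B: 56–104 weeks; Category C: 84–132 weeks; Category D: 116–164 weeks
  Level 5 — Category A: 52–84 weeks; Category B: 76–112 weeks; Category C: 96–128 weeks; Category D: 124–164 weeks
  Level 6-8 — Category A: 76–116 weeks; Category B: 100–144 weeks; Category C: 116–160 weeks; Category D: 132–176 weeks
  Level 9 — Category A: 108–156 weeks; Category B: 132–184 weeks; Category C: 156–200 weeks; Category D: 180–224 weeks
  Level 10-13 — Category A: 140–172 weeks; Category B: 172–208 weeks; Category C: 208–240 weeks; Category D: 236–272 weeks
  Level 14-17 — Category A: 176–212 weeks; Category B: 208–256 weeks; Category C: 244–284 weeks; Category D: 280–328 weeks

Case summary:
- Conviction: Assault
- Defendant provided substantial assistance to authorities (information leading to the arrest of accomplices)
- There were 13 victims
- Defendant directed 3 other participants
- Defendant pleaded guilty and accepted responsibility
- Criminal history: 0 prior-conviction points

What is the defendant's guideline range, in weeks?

Base offense level for assault: 3.
R1 applies: 3 − 3 = 0.
R2 does not apply.
R3 applies: 0 + 1 = 1.
R4 does not apply.
R5 applies: 1 − 4 = -3.
R6 applies (level before this adjustment is -3 < 4, so +2): -3 + 2 = -1.
R7 does not apply.
Level -1 is below the minimum of 1; floored at 1.
Final offense level: 1.
Criminal history: 0 prior points → Category A (0-7).
Level 1 falls in the 1-2 band.
Grid: Level 1-2 × Category A = 0-52 weeks.

0-52 weeks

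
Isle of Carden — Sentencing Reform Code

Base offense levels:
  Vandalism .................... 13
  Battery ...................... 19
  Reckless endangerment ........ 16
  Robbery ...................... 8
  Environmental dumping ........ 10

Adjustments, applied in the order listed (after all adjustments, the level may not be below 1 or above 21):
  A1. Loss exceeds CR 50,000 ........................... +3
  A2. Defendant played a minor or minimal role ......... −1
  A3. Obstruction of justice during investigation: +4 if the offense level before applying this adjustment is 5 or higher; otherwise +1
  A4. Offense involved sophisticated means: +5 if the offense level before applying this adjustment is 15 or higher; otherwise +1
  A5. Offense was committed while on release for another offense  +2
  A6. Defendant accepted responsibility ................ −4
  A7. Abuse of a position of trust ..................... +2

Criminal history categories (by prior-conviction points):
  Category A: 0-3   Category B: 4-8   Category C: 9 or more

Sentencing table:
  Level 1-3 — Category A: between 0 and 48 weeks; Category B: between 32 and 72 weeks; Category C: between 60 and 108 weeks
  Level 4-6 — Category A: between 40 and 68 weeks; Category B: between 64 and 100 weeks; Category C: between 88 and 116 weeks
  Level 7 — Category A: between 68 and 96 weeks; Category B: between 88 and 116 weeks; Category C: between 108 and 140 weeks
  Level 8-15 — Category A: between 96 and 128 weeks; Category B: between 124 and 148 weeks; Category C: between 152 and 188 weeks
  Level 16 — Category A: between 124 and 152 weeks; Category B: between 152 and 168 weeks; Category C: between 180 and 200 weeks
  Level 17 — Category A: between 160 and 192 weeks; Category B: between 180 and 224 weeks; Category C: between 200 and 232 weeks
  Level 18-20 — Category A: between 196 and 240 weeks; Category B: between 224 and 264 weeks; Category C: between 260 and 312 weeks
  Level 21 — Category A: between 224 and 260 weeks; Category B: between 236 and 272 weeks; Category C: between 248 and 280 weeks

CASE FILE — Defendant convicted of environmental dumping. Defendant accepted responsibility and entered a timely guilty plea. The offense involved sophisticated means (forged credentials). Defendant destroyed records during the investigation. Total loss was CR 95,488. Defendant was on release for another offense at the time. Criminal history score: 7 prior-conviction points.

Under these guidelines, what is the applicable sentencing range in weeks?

Base offense level for environmental dumping: 10.
A1 applies: 10 + 3 = 13.
A2 does not apply.
A3 applies (level before this adjustment is 13 ≥ 5, so +4): 13 + 4 = 17.
A4 applies (level before this adjustment is 17 ≥ 15, so +5): 17 + 5 = 22.
A5 applies: 22 + 2 = 24.
A6 applies: 24 − 4 = 20.
Final offense level: 20.
Criminal history: 7 prior points → Category B (4-8).
Level 20 falls in the 18-20 band.
Grid: Level 18-20 × Category B = 224-264 weeks.

224-264 weeks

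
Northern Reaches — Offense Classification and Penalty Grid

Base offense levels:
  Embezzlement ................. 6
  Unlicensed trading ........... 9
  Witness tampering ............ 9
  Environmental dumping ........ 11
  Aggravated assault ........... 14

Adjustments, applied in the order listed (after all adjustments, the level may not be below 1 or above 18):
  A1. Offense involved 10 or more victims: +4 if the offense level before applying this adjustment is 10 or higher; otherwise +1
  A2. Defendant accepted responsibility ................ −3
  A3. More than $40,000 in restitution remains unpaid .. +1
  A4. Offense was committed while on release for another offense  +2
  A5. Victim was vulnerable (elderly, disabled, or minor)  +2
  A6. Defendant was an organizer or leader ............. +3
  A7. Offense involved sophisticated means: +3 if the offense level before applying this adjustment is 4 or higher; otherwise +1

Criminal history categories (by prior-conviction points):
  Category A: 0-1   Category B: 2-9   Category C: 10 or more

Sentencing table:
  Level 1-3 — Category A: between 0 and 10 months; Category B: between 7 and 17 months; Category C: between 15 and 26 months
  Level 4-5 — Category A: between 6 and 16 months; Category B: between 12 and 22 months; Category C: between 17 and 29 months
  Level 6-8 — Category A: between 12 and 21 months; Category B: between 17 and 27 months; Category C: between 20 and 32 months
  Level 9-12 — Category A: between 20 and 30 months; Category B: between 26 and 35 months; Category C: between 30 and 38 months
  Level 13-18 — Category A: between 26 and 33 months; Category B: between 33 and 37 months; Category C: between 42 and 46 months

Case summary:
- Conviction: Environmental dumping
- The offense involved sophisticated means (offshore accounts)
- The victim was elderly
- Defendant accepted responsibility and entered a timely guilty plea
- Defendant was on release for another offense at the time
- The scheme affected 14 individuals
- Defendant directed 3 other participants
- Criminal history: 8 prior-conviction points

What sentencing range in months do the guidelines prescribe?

Base offense level for environmental dumping: 11.
A1 applies (level before this adjustment is 11 ≥ 10, so +4): 11 + 4 = 15.
A2 applies: 15 − 3 = 12.
A4 applies: 12 + 2 = 14.
A5 applies: 14 + 2 = 16.
A6 applies: 16 + 3 = 19.
A7 applies (level before this adjustment is 19 ≥ 4, so +3): 19 + 3 = 22.
Level 22 exceeds the maximum of 18; capped at 18.
Final offense level: 18.
Criminal history: 8 prior points → Category B (2-9).
Level 18 falls in the 13-18 band.
Grid: Level 13-18 × Category B = 33-37 months.

33-37 months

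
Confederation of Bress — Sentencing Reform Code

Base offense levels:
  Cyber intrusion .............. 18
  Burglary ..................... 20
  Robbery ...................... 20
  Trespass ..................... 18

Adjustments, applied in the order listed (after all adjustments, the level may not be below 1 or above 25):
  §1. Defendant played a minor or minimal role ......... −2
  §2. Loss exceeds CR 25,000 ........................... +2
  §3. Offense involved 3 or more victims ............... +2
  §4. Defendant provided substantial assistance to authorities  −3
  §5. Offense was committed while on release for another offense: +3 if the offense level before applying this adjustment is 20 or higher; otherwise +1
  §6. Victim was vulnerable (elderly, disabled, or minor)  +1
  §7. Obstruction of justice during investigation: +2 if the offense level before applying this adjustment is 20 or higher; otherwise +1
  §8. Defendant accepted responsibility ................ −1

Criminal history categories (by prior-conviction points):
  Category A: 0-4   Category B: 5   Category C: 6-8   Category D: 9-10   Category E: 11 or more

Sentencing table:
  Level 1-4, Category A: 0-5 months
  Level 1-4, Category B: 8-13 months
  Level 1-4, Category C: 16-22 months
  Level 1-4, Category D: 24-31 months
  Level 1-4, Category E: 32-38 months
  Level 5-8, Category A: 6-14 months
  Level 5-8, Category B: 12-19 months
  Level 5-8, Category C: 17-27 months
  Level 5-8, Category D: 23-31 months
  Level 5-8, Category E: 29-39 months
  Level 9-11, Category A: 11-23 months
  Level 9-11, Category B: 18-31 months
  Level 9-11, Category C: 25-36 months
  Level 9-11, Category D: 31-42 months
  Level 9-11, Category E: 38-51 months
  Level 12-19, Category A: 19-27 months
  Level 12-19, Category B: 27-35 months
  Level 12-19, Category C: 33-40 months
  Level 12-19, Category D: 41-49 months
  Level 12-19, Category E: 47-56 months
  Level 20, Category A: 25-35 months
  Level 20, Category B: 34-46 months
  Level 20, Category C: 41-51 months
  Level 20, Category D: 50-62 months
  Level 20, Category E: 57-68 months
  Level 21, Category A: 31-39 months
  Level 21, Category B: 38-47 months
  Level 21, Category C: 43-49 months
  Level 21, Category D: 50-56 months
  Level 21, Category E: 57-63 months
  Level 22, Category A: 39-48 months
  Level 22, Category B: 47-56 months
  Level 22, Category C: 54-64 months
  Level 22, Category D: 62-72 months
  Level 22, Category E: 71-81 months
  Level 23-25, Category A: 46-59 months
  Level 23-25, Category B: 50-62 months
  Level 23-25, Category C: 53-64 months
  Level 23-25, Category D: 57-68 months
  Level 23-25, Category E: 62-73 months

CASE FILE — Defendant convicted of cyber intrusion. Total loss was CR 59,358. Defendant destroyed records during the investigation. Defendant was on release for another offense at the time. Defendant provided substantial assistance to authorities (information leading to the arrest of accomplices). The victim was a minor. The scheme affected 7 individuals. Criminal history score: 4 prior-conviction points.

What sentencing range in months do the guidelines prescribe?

46-59 months

Base offense level for cyber intrusion: 18.
§2 applies: 18 + 2 = 20.
§3 applies: 20 + 2 = 22.
§4 applies: 22 − 3 = 19.
§5 applies (level before this adjustment is 19 < 20, so +1): 19 + 1 = 20.
§6 applies: 20 + 1 = 21.
§7 applies (level before this adjustment is 21 ≥ 20, so +2): 21 + 2 = 23.
§8 does not apply.
Final offense level: 23.
Criminal history: 4 prior points → Category A (0-4).
Level 23 falls in the 23-25 band.
Grid: Level 23-25 × Category A = 46-59 months.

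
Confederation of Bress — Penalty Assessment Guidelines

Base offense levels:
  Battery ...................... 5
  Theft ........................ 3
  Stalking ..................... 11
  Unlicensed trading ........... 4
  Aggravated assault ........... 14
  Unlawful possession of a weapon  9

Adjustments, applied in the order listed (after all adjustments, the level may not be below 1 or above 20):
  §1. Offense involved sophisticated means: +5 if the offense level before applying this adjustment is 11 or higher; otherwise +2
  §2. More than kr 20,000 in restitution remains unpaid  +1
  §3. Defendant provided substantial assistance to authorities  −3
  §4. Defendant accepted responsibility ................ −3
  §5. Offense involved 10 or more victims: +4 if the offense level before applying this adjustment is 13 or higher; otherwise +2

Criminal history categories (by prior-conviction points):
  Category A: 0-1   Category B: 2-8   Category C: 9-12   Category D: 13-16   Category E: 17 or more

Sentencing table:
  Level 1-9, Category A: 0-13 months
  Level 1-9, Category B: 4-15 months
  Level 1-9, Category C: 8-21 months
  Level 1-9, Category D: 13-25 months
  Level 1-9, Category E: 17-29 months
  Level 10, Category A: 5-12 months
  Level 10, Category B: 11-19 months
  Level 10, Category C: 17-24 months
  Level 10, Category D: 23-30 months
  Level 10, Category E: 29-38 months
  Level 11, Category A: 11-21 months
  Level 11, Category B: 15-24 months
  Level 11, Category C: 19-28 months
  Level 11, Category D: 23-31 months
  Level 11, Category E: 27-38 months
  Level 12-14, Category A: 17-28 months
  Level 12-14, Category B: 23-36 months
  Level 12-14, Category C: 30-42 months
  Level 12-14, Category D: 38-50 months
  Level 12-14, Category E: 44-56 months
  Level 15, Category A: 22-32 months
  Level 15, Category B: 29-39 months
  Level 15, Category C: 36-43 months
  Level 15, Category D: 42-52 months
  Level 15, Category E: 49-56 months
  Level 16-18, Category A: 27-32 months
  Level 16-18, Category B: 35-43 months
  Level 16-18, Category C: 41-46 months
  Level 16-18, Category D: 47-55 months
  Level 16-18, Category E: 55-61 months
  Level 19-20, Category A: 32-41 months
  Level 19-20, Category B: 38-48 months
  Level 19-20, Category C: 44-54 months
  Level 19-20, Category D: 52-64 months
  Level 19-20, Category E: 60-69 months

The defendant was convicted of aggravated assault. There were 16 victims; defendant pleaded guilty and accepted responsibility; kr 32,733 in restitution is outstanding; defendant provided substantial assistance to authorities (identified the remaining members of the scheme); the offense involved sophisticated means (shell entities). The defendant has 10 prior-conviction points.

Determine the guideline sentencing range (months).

Base offense level for aggravated assault: 14.
§1 applies (level before this adjustment is 14 ≥ 11, so +5): 14 + 5 = 19.
§2 applies: 19 + 1 = 20.
§3 applies: 20 − 3 = 17.
§4 applies: 17 − 3 = 14.
§5 applies (level before this adjustment is 14 ≥ 13, so +4): 14 + 4 = 18.
Final offense level: 18.
Criminal history: 10 prior points → Category C (9-12).
Level 18 falls in the 16-18 band.
Grid: Level 16-18 × Category C = 41-46 months.

41-46 months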